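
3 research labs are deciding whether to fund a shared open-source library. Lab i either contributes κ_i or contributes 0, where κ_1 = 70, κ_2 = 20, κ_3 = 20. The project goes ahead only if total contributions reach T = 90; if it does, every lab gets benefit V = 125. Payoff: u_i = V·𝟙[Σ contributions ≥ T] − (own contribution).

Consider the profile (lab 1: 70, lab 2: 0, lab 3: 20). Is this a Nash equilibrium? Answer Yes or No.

Yes

Total = 90 ≥ 90: provided.
Lab 1 (pledges 70, payoff 55): dropping to 0 → total 20, payoff 0. No gain.
Lab 2 (pledges 0, payoff 125): pledging 20 → total 110, payoff 105. No gain.
Lab 3 (pledges 20, payoff 105): dropping to 0 → total 70, payoff 0. No gain.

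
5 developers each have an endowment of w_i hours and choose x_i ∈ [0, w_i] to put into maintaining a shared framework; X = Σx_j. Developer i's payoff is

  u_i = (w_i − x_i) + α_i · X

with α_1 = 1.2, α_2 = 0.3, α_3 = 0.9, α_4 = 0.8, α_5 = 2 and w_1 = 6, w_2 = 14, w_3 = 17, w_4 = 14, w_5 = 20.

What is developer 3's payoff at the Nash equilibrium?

∂u_i/∂x_i = α_i − 1, so developer i contributes w_i if α_i > 1, else 0.
α_i > 1 for i ∈ {1, 5}; NE contributions (6, 0, 0, 0, 20), X = 26.
u_3 = (17 − 0) + 0.9·26 = 40.4.

40.4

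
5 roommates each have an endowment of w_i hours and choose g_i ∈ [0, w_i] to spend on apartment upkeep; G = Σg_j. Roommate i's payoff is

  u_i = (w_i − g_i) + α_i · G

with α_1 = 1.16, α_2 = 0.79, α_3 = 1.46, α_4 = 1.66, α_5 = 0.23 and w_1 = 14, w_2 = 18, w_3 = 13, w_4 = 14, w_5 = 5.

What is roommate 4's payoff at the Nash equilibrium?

∂u_i/∂g_i = α_i − 1, so roommate i contributes w_i if α_i > 1, else 0.
α_i > 1 for i ∈ {1, 3, 4}; NE contributions (14, 0, 13, 14, 0), G = 41.
u_4 = (14 − 14) + 1.66·41 = 68.06.

68.06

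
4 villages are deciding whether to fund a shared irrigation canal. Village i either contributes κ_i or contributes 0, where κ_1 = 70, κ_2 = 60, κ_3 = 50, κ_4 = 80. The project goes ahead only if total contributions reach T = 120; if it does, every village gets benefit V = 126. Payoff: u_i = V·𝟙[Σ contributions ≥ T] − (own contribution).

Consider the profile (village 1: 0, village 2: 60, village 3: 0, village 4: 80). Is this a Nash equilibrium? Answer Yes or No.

Total = 140 ≥ 120: provided.
Village 1 (pledges 0, payoff 126): pledging 70 → total 210, payoff 56. No gain.
Village 2 (pledges 60, payoff 66): dropping to 0 → total 80, payoff 0. No gain.
Village 3 (pledges 0, payoff 126): pledging 50 → total 190, payoff 76. No gain.
Village 4 (pledges 80, payoff 46): dropping to 0 → total 60, payoff 0. No gain.

Yes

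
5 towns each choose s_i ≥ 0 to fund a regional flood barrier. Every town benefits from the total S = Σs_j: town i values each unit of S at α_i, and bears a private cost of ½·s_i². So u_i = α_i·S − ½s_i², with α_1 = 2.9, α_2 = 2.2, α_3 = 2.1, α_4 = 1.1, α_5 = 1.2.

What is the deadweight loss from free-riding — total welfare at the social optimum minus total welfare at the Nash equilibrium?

145.53

Town i's FOC: ∂u_i/∂s_i = α_i − s_i = 0, so s_i* = α_i.
NE contributions = (2.9, 2.2, 2.1, 1.1, 1.2); S = 9.5.
W^NE = (Σα)·S − ½Σα_i² = 9.5² − ½·20.31 = 80.095.
Planner sets s_i = Σα_j = 9.5 for every i, so S^SO = 5·9.5 = 47.5.
W^SO = (Σα)·S^SO − ½·5·(Σα)² = (5/2)·9.5² = 225.625.
Deadweight loss = W^SO − W^NE = 145.53.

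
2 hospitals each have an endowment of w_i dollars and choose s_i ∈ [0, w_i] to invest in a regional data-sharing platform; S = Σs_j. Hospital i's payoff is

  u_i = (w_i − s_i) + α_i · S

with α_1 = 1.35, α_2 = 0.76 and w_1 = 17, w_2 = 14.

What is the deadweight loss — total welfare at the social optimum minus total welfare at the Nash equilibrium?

∂u_i/∂s_i = α_i − 1, so hospital i contributes w_i if α_i > 1, else 0.
α_i > 1 for i ∈ {1}; NE contributions (17, 0), S = 17.
W^NE = Σw_i − S^NE + (Σα_i)·S^NE = 31 + 1.11·17 = 49.87.
Planner: ∂(Σu_j)/∂s_i = Σα_j − 1 = 1.11 > 0, so everyone contributes w_i; S^SO = 31, W^SO = 31 + 1.11·31 = 65.41.
Deadweight loss = 15.54.

15.54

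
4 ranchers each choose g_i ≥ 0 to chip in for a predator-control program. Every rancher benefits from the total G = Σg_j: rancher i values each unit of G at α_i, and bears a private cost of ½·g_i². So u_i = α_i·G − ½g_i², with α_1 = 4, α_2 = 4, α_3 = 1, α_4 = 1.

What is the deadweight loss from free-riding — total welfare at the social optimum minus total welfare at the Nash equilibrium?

117

Rancher i's FOC: ∂u_i/∂g_i = α_i − g_i = 0, so g_i* = α_i.
NE contributions = (4, 4, 1, 1); G = 10.
W^NE = (Σα)·G − ½Σα_i² = 10² − ½·34 = 83.
Planner sets g_i = Σα_j = 10 for every i, so G^SO = 4·10 = 40.
W^SO = (Σα)·G^SO − ½·4·(Σα)² = (4/2)·10² = 200.
Deadweight loss = W^SO − W^NE = 117.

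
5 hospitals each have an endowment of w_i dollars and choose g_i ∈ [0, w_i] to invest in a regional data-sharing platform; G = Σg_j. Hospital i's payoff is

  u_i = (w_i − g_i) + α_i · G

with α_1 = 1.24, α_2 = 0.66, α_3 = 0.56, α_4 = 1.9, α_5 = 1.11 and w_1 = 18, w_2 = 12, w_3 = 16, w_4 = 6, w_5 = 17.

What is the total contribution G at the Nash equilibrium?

41

∂u_i/∂g_i = α_i − 1, so hospital i contributes w_i if α_i > 1, else 0.
α_i > 1 for i ∈ {1, 4, 5}; NE contributions (18, 0, 0, 6, 17), G = 41.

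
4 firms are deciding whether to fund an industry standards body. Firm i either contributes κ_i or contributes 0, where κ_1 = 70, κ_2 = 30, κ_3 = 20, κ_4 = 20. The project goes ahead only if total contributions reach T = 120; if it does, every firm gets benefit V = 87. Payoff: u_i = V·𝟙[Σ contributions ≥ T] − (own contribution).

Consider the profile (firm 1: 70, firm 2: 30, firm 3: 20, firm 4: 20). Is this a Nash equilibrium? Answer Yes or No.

No

Total = 140 ≥ 120: provided.
Firm 1 (pledges 70, payoff 17): dropping to 0 → total 70, payoff 0. No gain.
Firm 2 (pledges 30, payoff 57): dropping to 0 → total 110, payoff 0. No gain.
Firm 3 (pledges 20, payoff 67): dropping to 0 → total 120, payoff 87. Profitable deviation.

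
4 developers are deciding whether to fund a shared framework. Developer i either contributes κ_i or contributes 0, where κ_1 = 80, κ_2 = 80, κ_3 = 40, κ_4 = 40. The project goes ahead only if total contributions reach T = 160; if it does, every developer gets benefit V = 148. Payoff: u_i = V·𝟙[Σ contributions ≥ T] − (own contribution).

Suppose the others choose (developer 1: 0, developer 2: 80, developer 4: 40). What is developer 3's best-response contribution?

40

Others' total = 120. Contributing 40 brings total to 160 ≥ 160: gain V − κ_3 = 108.
Best response: 40.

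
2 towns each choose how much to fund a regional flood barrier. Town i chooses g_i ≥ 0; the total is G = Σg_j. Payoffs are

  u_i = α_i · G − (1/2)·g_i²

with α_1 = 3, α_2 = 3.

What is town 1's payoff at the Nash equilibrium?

13.5

Town i's FOC: ∂u_i/∂g_i = α_i − g_i = 0, so g_i* = α_i.
NE contributions = (3, 3); G = 6.
u_1 = α_1·G − ½·(g_1)² = 3·6 − ½·3² = 13.5.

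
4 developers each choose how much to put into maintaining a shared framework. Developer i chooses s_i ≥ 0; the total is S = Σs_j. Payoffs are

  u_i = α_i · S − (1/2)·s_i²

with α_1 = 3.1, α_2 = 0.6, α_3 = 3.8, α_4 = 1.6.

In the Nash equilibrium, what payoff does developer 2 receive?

Developer i's FOC: ∂u_i/∂s_i = α_i − s_i = 0, so s_i* = α_i.
NE contributions = (3.1, 0.6, 3.8, 1.6); S = 9.1.
u_2 = α_2·S − ½·(s_2)² = 0.6·9.1 − ½·0.6² = 5.28.

5.28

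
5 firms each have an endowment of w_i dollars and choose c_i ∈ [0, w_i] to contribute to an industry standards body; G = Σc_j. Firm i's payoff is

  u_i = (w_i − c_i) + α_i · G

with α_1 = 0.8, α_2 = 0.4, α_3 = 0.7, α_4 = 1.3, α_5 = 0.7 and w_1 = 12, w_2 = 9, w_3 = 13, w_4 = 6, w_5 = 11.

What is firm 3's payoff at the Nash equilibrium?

17.2

∂u_i/∂c_i = α_i − 1, so firm i contributes w_i if α_i > 1, else 0.
α_i > 1 for i ∈ {4}; NE contributions (0, 0, 0, 6, 0), G = 6.
u_3 = (13 − 0) + 0.7·6 = 17.2.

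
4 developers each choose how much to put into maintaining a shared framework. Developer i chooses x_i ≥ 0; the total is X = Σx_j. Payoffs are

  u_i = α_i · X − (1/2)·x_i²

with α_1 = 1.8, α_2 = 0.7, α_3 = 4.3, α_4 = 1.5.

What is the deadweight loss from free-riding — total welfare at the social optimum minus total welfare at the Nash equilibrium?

81.125

Developer i's FOC: ∂u_i/∂x_i = α_i − x_i = 0, so x_i* = α_i.
NE contributions = (1.8, 0.7, 4.3, 1.5); X = 8.3.
W^NE = (Σα)·X − ½Σα_i² = 8.3² − ½·24.47 = 56.655.
Planner sets x_i = Σα_j = 8.3 for every i, so X^SO = 4·8.3 = 33.2.
W^SO = (Σα)·X^SO − ½·4·(Σα)² = (4/2)·8.3² = 137.78.
Deadweight loss = W^SO − W^NE = 81.125.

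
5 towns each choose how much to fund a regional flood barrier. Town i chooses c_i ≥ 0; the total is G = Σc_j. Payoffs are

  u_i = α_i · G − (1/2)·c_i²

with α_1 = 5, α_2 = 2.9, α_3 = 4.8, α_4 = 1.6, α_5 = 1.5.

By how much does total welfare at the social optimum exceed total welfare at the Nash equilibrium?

Town i's FOC: ∂u_i/∂c_i = α_i − c_i = 0, so c_i* = α_i.
NE contributions = (5, 2.9, 4.8, 1.6, 1.5); G = 15.8.
W^NE = (Σα)·G − ½Σα_i² = 15.8² − ½·61.26 = 219.01.
Planner sets c_i = Σα_j = 15.8 for every i, so G^SO = 5·15.8 = 79.
W^SO = (Σα)·G^SO − ½·5·(Σα)² = (5/2)·15.8² = 624.1.
Deadweight loss = W^SO − W^NE = 405.09.

405.09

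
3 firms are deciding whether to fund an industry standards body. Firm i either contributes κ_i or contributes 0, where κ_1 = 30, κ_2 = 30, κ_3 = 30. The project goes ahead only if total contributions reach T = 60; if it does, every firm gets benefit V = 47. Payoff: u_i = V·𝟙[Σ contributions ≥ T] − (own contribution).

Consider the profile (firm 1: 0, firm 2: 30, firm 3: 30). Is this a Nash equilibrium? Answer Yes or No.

Total = 60 ≥ 60: provided.
Firm 1 (pledges 0, payoff 47): pledging 30 → total 90, payoff 17. No gain.
Firm 2 (pledges 30, payoff 17): dropping to 0 → total 30, payoff 0. No gain.
Firm 3 (pledges 30, payoff 17): dropping to 0 → total 30, payoff 0. No gain.

Yes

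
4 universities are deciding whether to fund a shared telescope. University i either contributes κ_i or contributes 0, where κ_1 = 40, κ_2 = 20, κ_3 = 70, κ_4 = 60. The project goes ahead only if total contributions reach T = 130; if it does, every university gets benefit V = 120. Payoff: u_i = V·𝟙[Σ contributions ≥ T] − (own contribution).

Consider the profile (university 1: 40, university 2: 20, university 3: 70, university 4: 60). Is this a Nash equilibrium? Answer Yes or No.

No

Total = 190 ≥ 130: provided.
University 1 (pledges 40, payoff 80): dropping to 0 → total 150, payoff 120. Profitable deviation.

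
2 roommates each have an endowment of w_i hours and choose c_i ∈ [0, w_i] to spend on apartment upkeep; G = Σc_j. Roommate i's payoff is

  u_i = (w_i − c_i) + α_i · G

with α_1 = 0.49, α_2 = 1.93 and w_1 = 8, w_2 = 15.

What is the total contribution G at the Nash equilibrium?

∂u_i/∂c_i = α_i − 1, so roommate i contributes w_i if α_i > 1, else 0.
α_i > 1 for i ∈ {2}; NE contributions (0, 15), G = 15.

15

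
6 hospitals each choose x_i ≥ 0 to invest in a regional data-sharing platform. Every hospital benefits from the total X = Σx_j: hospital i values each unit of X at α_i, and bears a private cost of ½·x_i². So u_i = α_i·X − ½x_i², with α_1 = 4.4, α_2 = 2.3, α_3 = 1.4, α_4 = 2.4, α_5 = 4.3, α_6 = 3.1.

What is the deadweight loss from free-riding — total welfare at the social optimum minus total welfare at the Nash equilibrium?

671.055

Hospital i's FOC: ∂u_i/∂x_i = α_i − x_i = 0, so x_i* = α_i.
NE contributions = (4.4, 2.3, 1.4, 2.4, 4.3, 3.1); X = 17.9.
W^NE = (Σα)·X − ½Σα_i² = 17.9² − ½·60.47 = 290.175.
Planner sets x_i = Σα_j = 17.9 for every i, so X^SO = 6·17.9 = 107.4.
W^SO = (Σα)·X^SO − ½·6·(Σα)² = (6/2)·17.9² = 961.23.
Deadweight loss = W^SO − W^NE = 671.055.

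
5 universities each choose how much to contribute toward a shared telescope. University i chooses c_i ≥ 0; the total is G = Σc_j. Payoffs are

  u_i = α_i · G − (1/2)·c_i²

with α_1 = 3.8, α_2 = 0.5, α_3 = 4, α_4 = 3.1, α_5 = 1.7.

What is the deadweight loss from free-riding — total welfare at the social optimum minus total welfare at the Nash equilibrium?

University i's FOC: ∂u_i/∂c_i = α_i − c_i = 0, so c_i* = α_i.
NE contributions = (3.8, 0.5, 4, 3.1, 1.7); G = 13.1.
W^NE = (Σα)·G − ½Σα_i² = 13.1² − ½·43.19 = 150.015.
Planner sets c_i = Σα_j = 13.1 for every i, so G^SO = 5·13.1 = 65.5.
W^SO = (Σα)·G^SO − ½·5·(Σα)² = (5/2)·13.1² = 429.025.
Deadweight loss = W^SO − W^NE = 279.01.

279.01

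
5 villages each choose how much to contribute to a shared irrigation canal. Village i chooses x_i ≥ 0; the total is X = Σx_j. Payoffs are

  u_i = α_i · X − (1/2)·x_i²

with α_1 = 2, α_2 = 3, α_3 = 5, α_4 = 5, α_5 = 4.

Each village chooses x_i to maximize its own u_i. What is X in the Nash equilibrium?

Village i's FOC: ∂u_i/∂x_i = α_i − x_i = 0, so x_i* = α_i.
NE contributions = (2, 3, 5, 5, 4); X = 19.

19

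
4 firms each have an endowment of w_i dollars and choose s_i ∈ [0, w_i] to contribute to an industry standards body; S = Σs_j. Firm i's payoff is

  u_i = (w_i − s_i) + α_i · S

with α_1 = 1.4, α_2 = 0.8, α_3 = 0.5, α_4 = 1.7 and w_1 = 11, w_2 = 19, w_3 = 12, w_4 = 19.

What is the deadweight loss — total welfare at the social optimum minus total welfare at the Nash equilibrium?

105.4

∂u_i/∂s_i = α_i − 1, so firm i contributes w_i if α_i > 1, else 0.
α_i > 1 for i ∈ {1, 4}; NE contributions (11, 0, 0, 19), S = 30.
W^NE = Σw_i − S^NE + (Σα_i)·S^NE = 61 + 3.4·30 = 163.
Planner: ∂(Σu_j)/∂s_i = Σα_j − 1 = 3.4 > 0, so everyone contributes w_i; S^SO = 61, W^SO = 61 + 3.4·61 = 268.4.
Deadweight loss = 105.4.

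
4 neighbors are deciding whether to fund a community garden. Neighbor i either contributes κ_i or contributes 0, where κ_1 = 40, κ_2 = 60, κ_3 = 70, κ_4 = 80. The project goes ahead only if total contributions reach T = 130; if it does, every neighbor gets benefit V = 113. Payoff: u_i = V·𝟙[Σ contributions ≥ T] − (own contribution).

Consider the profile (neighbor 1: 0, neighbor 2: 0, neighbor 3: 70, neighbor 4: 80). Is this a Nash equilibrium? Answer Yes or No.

Yes

Total = 150 ≥ 130: provided.
Neighbor 1 (pledges 0, payoff 113): pledging 40 → total 190, payoff 73. No gain.
Neighbor 2 (pledges 0, payoff 113): pledging 60 → total 210, payoff 53. No gain.
Neighbor 3 (pledges 70, payoff 43): dropping to 0 → total 80, payoff 0. No gain.
Neighbor 4 (pledges 80, payoff 33): dropping to 0 → total 70, payoff 0. No gain.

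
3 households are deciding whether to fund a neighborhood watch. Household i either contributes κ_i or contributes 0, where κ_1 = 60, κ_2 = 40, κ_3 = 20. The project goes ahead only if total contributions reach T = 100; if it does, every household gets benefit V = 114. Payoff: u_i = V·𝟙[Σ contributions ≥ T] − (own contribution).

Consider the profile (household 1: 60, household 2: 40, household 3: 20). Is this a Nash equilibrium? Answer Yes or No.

Total = 120 ≥ 100: provided.
Household 1 (pledges 60, payoff 54): dropping to 0 → total 60, payoff 0. No gain.
Household 2 (pledges 40, payoff 74): dropping to 0 → total 80, payoff 0. No gain.
Household 3 (pledges 20, payoff 94): dropping to 0 → total 100, payoff 114. Profitable deviation.

No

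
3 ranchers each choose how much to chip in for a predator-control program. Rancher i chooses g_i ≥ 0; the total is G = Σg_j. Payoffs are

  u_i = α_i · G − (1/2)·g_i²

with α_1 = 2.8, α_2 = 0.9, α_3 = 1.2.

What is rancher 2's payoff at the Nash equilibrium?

4.005

Rancher i's FOC: ∂u_i/∂g_i = α_i − g_i = 0, so g_i* = α_i.
NE contributions = (2.8, 0.9, 1.2); G = 4.9.
u_2 = α_2·G − ½·(g_2)² = 0.9·4.9 − ½·0.9² = 4.005.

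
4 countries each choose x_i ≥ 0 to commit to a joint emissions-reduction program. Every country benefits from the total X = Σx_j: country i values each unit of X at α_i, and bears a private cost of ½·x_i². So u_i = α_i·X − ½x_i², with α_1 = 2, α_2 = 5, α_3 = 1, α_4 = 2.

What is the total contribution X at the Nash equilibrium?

10

Country i's FOC: ∂u_i/∂x_i = α_i − x_i = 0, so x_i* = α_i.
NE contributions = (2, 5, 1, 2); X = 10.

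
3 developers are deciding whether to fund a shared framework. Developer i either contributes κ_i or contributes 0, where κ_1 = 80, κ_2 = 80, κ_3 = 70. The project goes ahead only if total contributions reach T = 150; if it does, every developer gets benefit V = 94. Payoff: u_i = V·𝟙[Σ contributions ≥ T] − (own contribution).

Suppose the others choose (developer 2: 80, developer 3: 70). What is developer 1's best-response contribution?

0

Others' total = 150 ≥ 150; contributing adds cost 80 for no extra benefit.
Best response: 0.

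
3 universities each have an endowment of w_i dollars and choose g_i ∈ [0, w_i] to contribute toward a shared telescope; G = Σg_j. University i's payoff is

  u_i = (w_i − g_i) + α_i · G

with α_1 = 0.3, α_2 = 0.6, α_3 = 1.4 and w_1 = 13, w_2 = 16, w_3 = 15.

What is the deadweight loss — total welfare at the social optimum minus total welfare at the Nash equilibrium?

∂u_i/∂g_i = α_i − 1, so university i contributes w_i if α_i > 1, else 0.
α_i > 1 for i ∈ {3}; NE contributions (0, 0, 15), G = 15.
W^NE = Σw_i − G^NE + (Σα_i)·G^NE = 44 + 1.3·15 = 63.5.
Planner: ∂(Σu_j)/∂g_i = Σα_j − 1 = 1.3 > 0, so everyone contributes w_i; G^SO = 44, W^SO = 44 + 1.3·44 = 101.2.
Deadweight loss = 37.7.

37.7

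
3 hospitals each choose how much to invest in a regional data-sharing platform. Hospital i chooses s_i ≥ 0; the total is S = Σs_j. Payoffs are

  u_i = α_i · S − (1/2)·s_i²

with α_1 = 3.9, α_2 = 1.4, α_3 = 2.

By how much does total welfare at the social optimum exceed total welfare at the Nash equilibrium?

37.23

Hospital i's FOC: ∂u_i/∂s_i = α_i − s_i = 0, so s_i* = α_i.
NE contributions = (3.9, 1.4, 2); S = 7.3.
W^NE = (Σα)·S − ½Σα_i² = 7.3² − ½·21.17 = 42.705.
Planner sets s_i = Σα_j = 7.3 for every i, so S^SO = 3·7.3 = 21.9.
W^SO = (Σα)·S^SO − ½·3·(Σα)² = (3/2)·7.3² = 79.935.
Deadweight loss = W^SO − W^NE = 37.23.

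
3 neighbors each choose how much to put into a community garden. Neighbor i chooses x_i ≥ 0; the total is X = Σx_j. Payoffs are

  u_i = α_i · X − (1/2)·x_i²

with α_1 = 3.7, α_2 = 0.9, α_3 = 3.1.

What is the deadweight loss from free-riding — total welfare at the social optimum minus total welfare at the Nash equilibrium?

41.7

Neighbor i's FOC: ∂u_i/∂x_i = α_i − x_i = 0, so x_i* = α_i.
NE contributions = (3.7, 0.9, 3.1); X = 7.7.
W^NE = (Σα)·X − ½Σα_i² = 7.7² − ½·24.11 = 47.235.
Planner sets x_i = Σα_j = 7.7 for every i, so X^SO = 3·7.7 = 23.1.
W^SO = (Σα)·X^SO − ½·3·(Σα)² = (3/2)·7.7² = 88.935.
Deadweight loss = W^SO − W^NE = 41.7.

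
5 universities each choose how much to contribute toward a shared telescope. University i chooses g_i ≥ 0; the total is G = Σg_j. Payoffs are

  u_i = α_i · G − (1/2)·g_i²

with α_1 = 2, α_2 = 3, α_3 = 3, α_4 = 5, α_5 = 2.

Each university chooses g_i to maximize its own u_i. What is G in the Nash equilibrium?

15

University i's FOC: ∂u_i/∂g_i = α_i − g_i = 0, so g_i* = α_i.
NE contributions = (2, 3, 3, 5, 2); G = 15.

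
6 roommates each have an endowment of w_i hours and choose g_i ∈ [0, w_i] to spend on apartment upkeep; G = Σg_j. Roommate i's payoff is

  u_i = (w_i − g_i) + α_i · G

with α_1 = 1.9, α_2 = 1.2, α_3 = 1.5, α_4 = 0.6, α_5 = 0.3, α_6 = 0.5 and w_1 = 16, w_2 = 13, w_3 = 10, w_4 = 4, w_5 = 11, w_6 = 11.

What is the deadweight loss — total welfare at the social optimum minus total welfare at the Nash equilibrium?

130

∂u_i/∂g_i = α_i − 1, so roommate i contributes w_i if α_i > 1, else 0.
α_i > 1 for i ∈ {1, 2, 3}; NE contributions (16, 13, 10, 0, 0, 0), G = 39.
W^NE = Σw_i − G^NE + (Σα_i)·G^NE = 65 + 5·39 = 260.
Planner: ∂(Σu_j)/∂g_i = Σα_j − 1 = 5 > 0, so everyone contributes w_i; G^SO = 65, W^SO = 65 + 5·65 = 390.
Deadweight loss = 130.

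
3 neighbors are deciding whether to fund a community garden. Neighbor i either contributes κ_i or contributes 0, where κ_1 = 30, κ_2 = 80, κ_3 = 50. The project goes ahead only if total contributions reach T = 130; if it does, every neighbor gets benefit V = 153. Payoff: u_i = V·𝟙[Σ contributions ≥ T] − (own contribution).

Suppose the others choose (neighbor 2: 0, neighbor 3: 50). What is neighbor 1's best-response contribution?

0

Others' total = 50. Even contributing 30 gives 80 < 130: no benefit either way.
Best response: 0.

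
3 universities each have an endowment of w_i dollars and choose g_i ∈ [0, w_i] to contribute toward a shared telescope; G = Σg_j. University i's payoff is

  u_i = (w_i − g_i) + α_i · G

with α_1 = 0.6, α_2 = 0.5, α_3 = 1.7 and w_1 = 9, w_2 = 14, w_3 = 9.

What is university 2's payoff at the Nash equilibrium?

18.5

∂u_i/∂g_i = α_i − 1, so university i contributes w_i if α_i > 1, else 0.
α_i > 1 for i ∈ {3}; NE contributions (0, 0, 9), G = 9.
u_2 = (14 − 0) + 0.5·9 = 18.5.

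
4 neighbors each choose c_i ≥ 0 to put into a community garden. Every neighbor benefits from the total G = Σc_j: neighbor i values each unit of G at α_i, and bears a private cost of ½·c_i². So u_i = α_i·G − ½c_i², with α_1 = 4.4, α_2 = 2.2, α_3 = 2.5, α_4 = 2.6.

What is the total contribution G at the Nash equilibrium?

11.7

Neighbor i's FOC: ∂u_i/∂c_i = α_i − c_i = 0, so c_i* = α_i.
NE contributions = (4.4, 2.2, 2.5, 2.6); G = 11.7.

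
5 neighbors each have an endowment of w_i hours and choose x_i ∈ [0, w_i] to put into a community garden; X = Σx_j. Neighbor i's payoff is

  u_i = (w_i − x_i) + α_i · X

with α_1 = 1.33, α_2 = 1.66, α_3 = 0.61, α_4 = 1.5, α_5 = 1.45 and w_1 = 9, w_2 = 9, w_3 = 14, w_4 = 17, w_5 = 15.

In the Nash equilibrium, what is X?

∂u_i/∂x_i = α_i − 1, so neighbor i contributes w_i if α_i > 1, else 0.
α_i > 1 for i ∈ {1, 2, 4, 5}; NE contributions (9, 9, 0, 17, 15), X = 50.

50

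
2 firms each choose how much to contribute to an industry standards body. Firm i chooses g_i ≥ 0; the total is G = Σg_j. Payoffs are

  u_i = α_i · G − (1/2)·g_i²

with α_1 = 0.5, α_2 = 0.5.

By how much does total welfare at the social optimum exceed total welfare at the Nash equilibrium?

0.25

Firm i's FOC: ∂u_i/∂g_i = α_i − g_i = 0, so g_i* = α_i.
NE contributions = (0.5, 0.5); G = 1.
W^NE = (Σα)·G − ½Σα_i² = 1² − ½·0.5 = 0.75.
Planner sets g_i = Σα_j = 1 for every i, so G^SO = 2·1 = 2.
W^SO = (Σα)·G^SO − ½·2·(Σα)² = (2/2)·1² = 1.
Deadweight loss = W^SO − W^NE = 0.25.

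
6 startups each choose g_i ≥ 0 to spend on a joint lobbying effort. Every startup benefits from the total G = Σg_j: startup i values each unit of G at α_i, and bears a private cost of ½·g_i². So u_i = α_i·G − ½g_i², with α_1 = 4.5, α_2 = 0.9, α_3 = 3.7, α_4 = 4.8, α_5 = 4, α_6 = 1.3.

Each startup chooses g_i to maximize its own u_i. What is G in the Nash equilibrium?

Startup i's FOC: ∂u_i/∂g_i = α_i − g_i = 0, so g_i* = α_i.
NE contributions = (4.5, 0.9, 3.7, 4.8, 4, 1.3); G = 19.2.

19.2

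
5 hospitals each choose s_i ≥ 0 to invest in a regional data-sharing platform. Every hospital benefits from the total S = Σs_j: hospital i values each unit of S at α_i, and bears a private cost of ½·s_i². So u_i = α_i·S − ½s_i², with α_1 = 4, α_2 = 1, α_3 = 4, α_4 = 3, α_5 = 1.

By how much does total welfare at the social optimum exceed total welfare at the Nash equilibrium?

275

Hospital i's FOC: ∂u_i/∂s_i = α_i − s_i = 0, so s_i* = α_i.
NE contributions = (4, 1, 4, 3, 1); S = 13.
W^NE = (Σα)·S − ½Σα_i² = 13² − ½·43 = 147.5.
Planner sets s_i = Σα_j = 13 for every i, so S^SO = 5·13 = 65.
W^SO = (Σα)·S^SO − ½·5·(Σα)² = (5/2)·13² = 422.5.
Deadweight loss = W^SO − W^NE = 275.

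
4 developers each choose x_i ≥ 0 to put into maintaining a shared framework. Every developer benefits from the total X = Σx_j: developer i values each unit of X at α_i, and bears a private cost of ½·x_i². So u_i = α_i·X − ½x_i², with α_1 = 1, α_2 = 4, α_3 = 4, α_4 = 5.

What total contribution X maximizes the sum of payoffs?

56

Planner FOC: ∂(Σu_j)/∂x_i = (Σα_j) − x_i = 0, so x_i^SO = Σα_j = 14 for every i; X^SO = 56.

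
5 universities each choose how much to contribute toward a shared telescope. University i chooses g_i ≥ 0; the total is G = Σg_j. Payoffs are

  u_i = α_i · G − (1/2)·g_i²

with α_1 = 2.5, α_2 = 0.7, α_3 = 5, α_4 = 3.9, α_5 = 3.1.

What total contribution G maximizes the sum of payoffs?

76

Planner FOC: ∂(Σu_j)/∂g_i = (Σα_j) − g_i = 0, so g_i^SO = Σα_j = 15.2 for every i; G^SO = 76.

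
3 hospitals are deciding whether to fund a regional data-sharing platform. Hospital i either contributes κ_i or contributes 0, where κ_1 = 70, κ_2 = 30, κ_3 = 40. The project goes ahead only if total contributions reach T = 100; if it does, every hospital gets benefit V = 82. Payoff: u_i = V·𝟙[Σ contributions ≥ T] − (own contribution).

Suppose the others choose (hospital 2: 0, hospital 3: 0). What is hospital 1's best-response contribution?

0

Others' total = 0. Even contributing 70 gives 70 < 100: no benefit either way.
Best response: 0.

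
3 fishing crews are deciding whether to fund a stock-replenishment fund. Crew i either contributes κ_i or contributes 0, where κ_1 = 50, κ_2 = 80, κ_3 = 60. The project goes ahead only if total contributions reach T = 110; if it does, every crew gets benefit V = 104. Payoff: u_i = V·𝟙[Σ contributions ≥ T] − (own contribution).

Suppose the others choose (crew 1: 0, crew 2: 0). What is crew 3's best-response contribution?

Others' total = 0. Even contributing 60 gives 60 < 110: no benefit either way.
Best response: 0.

0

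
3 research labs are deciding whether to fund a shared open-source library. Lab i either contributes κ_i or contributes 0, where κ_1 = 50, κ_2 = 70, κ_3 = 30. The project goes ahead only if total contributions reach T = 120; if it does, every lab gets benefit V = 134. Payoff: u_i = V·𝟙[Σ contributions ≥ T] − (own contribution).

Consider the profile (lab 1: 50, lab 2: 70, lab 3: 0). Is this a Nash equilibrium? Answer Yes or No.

Yes

Total = 120 ≥ 120: provided.
Lab 1 (pledges 50, payoff 84): dropping to 0 → total 70, payoff 0. No gain.
Lab 2 (pledges 70, payoff 64): dropping to 0 → total 50, payoff 0. No gain.
Lab 3 (pledges 0, payoff 134): pledging 30 → total 150, payoff 104. No gain.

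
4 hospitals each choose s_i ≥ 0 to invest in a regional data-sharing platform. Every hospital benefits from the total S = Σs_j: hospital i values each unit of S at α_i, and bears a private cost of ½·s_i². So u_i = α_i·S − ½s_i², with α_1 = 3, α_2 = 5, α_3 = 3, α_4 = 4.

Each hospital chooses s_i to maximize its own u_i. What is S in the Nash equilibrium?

15

Hospital i's FOC: ∂u_i/∂s_i = α_i − s_i = 0, so s_i* = α_i.
NE contributions = (3, 5, 3, 4); S = 15.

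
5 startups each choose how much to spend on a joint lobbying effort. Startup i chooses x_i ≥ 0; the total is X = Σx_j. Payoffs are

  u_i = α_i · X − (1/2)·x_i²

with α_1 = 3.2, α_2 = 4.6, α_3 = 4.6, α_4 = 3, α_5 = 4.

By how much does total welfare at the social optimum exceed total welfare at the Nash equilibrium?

Startup i's FOC: ∂u_i/∂x_i = α_i − x_i = 0, so x_i* = α_i.
NE contributions = (3.2, 4.6, 4.6, 3, 4); X = 19.4.
W^NE = (Σα)·X − ½Σα_i² = 19.4² − ½·77.56 = 337.58.
Planner sets x_i = Σα_j = 19.4 for every i, so X^SO = 5·19.4 = 97.
W^SO = (Σα)·X^SO − ½·5·(Σα)² = (5/2)·19.4² = 940.9.
Deadweight loss = W^SO − W^NE = 603.32.

603.32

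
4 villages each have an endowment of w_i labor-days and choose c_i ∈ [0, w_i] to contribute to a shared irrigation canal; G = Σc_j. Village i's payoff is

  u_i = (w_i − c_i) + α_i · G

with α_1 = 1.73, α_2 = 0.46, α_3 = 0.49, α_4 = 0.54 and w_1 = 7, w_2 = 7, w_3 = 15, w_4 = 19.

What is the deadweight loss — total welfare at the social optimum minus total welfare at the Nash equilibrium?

91.02

∂u_i/∂c_i = α_i − 1, so village i contributes w_i if α_i > 1, else 0.
α_i > 1 for i ∈ {1}; NE contributions (7, 0, 0, 0), G = 7.
W^NE = Σw_i − G^NE + (Σα_i)·G^NE = 48 + 2.22·7 = 63.54.
Planner: ∂(Σu_j)/∂c_i = Σα_j − 1 = 2.22 > 0, so everyone contributes w_i; G^SO = 48, W^SO = 48 + 2.22·48 = 154.56.
Deadweight loss = 91.02.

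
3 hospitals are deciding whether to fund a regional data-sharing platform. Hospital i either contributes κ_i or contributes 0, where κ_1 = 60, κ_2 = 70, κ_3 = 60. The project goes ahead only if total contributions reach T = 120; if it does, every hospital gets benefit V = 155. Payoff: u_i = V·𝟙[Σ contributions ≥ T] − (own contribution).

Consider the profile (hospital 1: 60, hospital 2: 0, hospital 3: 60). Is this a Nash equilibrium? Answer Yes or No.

Total = 120 ≥ 120: provided.
Hospital 1 (pledges 60, payoff 95): dropping to 0 → total 60, payoff 0. No gain.
Hospital 2 (pledges 0, payoff 155): pledging 70 → total 190, payoff 85. No gain.
Hospital 3 (pledges 60, payoff 95): dropping to 0 → total 60, payoff 0. No gain.

Yes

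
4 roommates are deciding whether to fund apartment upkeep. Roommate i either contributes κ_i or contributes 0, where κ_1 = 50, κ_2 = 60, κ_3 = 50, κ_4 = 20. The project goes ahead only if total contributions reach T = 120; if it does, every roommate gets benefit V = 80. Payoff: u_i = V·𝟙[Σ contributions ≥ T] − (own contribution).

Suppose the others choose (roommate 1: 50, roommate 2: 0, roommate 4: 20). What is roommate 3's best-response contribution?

50

Others' total = 70. Contributing 50 brings total to 120 ≥ 120: gain V − κ_3 = 30.
Best response: 50.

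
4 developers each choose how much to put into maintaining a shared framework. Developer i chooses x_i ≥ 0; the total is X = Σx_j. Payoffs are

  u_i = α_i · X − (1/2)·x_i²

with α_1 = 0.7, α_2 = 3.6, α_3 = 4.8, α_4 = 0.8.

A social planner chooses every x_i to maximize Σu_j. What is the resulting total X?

39.6

Planner FOC: ∂(Σu_j)/∂x_i = (Σα_j) − x_i = 0, so x_i^SO = Σα_j = 9.9 for every i; X^SO = 39.6.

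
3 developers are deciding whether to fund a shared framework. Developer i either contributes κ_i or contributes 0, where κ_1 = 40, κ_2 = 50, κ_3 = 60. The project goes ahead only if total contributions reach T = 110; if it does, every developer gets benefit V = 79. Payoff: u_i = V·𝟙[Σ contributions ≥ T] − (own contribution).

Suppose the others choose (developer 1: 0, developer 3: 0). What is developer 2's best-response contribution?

0

Others' total = 0. Even contributing 50 gives 50 < 110: no benefit either way.
Best response: 0.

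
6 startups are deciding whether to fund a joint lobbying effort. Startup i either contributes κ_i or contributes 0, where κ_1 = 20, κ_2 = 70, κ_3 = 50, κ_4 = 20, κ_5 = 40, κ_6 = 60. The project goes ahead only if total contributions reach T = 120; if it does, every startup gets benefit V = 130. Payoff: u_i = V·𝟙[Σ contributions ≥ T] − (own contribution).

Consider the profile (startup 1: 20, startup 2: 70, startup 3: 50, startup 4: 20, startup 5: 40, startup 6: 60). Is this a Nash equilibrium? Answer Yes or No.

Total = 260 ≥ 120: provided.
Startup 1 (pledges 20, payoff 110): dropping to 0 → total 240, payoff 130. Profitable deviation.

No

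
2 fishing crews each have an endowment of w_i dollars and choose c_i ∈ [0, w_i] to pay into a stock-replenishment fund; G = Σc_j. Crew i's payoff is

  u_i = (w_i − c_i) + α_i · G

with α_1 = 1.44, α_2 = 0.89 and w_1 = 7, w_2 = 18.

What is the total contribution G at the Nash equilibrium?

∂u_i/∂c_i = α_i − 1, so crew i contributes w_i if α_i > 1, else 0.
α_i > 1 for i ∈ {1}; NE contributions (7, 0), G = 7.

7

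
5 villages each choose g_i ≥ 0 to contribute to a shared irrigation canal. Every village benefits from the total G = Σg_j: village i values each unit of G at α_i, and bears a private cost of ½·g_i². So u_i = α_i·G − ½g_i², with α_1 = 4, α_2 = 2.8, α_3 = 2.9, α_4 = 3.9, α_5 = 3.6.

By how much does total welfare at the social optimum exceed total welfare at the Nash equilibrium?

Village i's FOC: ∂u_i/∂g_i = α_i − g_i = 0, so g_i* = α_i.
NE contributions = (4, 2.8, 2.9, 3.9, 3.6); G = 17.2.
W^NE = (Σα)·G − ½Σα_i² = 17.2² − ½·60.42 = 265.63.
Planner sets g_i = Σα_j = 17.2 for every i, so G^SO = 5·17.2 = 86.
W^SO = (Σα)·G^SO − ½·5·(Σα)² = (5/2)·17.2² = 739.6.
Deadweight loss = W^SO − W^NE = 473.97.

473.97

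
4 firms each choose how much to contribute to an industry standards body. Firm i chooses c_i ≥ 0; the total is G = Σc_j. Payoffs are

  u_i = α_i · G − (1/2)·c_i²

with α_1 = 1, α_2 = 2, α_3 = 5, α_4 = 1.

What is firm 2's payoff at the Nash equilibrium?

16

Firm i's FOC: ∂u_i/∂c_i = α_i − c_i = 0, so c_i* = α_i.
NE contributions = (1, 2, 5, 1); G = 9.
u_2 = α_2·G − ½·(c_2)² = 2·9 − ½·2² = 16.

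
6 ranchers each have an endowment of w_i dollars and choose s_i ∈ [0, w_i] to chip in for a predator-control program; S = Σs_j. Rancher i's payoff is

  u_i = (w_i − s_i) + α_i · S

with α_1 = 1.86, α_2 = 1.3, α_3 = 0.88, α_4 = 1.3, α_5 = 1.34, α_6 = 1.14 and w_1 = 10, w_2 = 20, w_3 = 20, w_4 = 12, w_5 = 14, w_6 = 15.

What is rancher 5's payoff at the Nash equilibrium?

95.14

∂u_i/∂s_i = α_i − 1, so rancher i contributes w_i if α_i > 1, else 0.
α_i > 1 for i ∈ {1, 2, 4, 5, 6}; NE contributions (10, 20, 0, 12, 14, 15), S = 71.
u_5 = (14 − 14) + 1.34·71 = 95.14.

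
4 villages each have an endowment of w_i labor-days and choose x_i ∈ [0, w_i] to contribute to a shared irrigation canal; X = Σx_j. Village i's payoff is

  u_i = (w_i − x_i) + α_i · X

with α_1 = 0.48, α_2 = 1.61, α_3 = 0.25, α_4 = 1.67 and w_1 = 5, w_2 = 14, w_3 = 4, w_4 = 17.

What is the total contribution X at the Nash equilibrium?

∂u_i/∂x_i = α_i − 1, so village i contributes w_i if α_i > 1, else 0.
α_i > 1 for i ∈ {2, 4}; NE contributions (0, 14, 0, 17), X = 31.

31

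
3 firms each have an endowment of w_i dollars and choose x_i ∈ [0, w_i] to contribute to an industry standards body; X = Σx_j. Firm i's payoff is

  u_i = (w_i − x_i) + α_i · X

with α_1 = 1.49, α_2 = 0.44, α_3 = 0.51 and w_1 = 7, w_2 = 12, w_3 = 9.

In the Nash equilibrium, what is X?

∂u_i/∂x_i = α_i − 1, so firm i contributes w_i if α_i > 1, else 0.
α_i > 1 for i ∈ {1}; NE contributions (7, 0, 0), X = 7.

7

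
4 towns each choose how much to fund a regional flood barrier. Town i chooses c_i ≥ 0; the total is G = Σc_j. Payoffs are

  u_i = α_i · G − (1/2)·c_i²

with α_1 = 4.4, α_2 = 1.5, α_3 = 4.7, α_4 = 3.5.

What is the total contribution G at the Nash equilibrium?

Town i's FOC: ∂u_i/∂c_i = α_i − c_i = 0, so c_i* = α_i.
NE contributions = (4.4, 1.5, 4.7, 3.5); G = 14.1.

14.1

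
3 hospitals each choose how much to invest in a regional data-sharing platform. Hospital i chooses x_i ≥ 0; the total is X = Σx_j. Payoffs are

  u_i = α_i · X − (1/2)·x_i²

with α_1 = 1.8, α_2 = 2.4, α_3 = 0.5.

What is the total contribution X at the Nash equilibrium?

Hospital i's FOC: ∂u_i/∂x_i = α_i − x_i = 0, so x_i* = α_i.
NE contributions = (1.8, 2.4, 0.5); X = 4.7.

4.7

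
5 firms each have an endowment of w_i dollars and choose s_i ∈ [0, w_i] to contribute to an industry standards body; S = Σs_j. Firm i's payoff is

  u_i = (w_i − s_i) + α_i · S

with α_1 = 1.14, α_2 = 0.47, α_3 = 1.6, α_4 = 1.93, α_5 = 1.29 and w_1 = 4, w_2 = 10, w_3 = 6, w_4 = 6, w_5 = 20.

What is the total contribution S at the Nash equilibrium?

∂u_i/∂s_i = α_i − 1, so firm i contributes w_i if α_i > 1, else 0.
α_i > 1 for i ∈ {1, 3, 4, 5}; NE contributions (4, 0, 6, 6, 20), S = 36.

36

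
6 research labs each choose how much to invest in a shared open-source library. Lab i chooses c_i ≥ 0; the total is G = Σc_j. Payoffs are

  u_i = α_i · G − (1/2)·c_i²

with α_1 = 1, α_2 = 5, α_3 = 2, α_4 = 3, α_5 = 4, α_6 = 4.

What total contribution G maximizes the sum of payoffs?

Planner FOC: ∂(Σu_j)/∂c_i = (Σα_j) − c_i = 0, so c_i^SO = Σα_j = 19 for every i; G^SO = 114.

114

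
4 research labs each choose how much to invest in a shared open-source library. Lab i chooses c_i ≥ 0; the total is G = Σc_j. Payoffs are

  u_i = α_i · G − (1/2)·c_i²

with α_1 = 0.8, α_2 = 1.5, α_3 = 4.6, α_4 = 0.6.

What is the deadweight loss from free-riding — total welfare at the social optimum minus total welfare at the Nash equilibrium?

68.455

Lab i's FOC: ∂u_i/∂c_i = α_i − c_i = 0, so c_i* = α_i.
NE contributions = (0.8, 1.5, 4.6, 0.6); G = 7.5.
W^NE = (Σα)·G − ½Σα_i² = 7.5² − ½·24.41 = 44.045.
Planner sets c_i = Σα_j = 7.5 for every i, so G^SO = 4·7.5 = 30.
W^SO = (Σα)·G^SO − ½·4·(Σα)² = (4/2)·7.5² = 112.5.
Deadweight loss = W^SO − W^NE = 68.455.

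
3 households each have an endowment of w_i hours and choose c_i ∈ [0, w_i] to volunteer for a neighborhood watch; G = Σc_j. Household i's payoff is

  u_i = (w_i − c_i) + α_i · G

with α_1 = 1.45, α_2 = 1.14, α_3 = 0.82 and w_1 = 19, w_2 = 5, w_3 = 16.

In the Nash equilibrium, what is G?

∂u_i/∂c_i = α_i − 1, so household i contributes w_i if α_i > 1, else 0.
α_i > 1 for i ∈ {1, 2}; NE contributions (19, 5, 0), G = 24.

24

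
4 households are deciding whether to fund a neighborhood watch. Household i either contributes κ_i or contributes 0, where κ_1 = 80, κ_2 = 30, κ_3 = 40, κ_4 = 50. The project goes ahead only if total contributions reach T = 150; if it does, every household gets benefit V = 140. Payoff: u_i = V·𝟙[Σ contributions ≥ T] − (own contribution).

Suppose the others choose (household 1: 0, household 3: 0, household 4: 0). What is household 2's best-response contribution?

Others' total = 0. Even contributing 30 gives 30 < 150: no benefit either way.
Best response: 0.

0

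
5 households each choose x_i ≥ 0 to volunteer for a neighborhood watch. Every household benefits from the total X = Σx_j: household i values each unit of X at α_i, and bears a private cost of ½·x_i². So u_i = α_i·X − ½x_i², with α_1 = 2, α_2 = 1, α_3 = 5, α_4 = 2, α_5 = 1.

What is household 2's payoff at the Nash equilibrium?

Household i's FOC: ∂u_i/∂x_i = α_i − x_i = 0, so x_i* = α_i.
NE contributions = (2, 1, 5, 2, 1); X = 11.
u_2 = α_2·X − ½·(x_2)² = 1·11 − ½·1² = 10.5.

10.5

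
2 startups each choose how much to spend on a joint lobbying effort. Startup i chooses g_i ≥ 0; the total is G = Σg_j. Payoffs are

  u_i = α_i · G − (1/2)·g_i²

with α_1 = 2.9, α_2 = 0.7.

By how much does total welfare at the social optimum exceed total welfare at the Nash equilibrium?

4.45

Startup i's FOC: ∂u_i/∂g_i = α_i − g_i = 0, so g_i* = α_i.
NE contributions = (2.9, 0.7); G = 3.6.
W^NE = (Σα)·G − ½Σα_i² = 3.6² − ½·8.9 = 8.51.
Planner sets g_i = Σα_j = 3.6 for every i, so G^SO = 2·3.6 = 7.2.
W^SO = (Σα)·G^SO − ½·2·(Σα)² = (2/2)·3.6² = 12.96.
Deadweight loss = W^SO − W^NE = 4.45.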